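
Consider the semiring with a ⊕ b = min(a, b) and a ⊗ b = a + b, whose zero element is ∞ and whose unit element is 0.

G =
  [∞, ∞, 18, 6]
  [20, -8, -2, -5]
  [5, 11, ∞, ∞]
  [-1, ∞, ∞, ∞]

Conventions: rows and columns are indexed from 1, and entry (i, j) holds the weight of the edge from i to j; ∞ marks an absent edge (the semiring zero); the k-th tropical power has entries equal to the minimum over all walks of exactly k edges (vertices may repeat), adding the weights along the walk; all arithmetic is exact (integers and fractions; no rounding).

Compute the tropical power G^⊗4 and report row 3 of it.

G^⊗2:
  [5, 29, ∞, ∞]
  [-6, -16, -10, -13]
  [31, 3, 9, 6]
  [∞, ∞, 17, 5]
G^⊗3:
  [49, 21, 23, 11]
  [-14, -24, -18, -21]
  [5, -5, 1, -2]
  [4, 28, ∞, ∞]
G^⊗4:
  [10, 13, 19, 16]
  [-22, -32, -26, -29]
  [-3, -13, -7, -10]
  [48, 20, 22, 10]
Answer: row 3 of G^⊗4 = [-3, -13, -7, -10]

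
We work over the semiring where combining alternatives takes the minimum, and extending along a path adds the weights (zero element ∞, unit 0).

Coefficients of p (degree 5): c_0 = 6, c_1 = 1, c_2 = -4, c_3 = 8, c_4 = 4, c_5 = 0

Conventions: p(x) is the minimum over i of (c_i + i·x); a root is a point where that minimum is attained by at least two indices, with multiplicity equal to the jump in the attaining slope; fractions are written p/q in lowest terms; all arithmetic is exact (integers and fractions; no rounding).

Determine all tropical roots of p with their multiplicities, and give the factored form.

hull edge (i=0, c=6) to (i=2, c=-4): slope -5, span 2
hull edge (i=2, c=-4) to (i=5, c=0): slope 4/3, span 3
Factored form: p(x) = 0 ⊗ (x ⊕ (-4/3)) ⊗ (x ⊕ (-4/3)) ⊗ (x ⊕ (-4/3)) ⊗ (x ⊕ 5) ⊗ (x ⊕ 5)
Answer: roots = -4/3 (mult 3), 5 (mult 2)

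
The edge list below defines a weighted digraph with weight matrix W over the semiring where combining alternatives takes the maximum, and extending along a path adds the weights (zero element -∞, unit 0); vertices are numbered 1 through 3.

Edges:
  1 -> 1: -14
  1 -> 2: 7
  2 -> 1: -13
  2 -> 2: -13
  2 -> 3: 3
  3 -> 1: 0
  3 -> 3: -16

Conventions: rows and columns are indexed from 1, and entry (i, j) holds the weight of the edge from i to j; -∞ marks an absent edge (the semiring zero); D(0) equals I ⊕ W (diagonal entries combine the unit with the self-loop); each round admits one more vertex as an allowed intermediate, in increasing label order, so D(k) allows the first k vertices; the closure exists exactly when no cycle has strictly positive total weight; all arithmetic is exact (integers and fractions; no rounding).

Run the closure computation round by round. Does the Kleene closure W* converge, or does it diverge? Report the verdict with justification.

D(0):
  [0, 7, -∞]
  [-13, 0, 3]
  [0, -∞, 0]
D(1):
  [0, 7, -∞]
  [-13, 0, 3]
  [0, 7, 0]
Detection: at round 2, diagonal entry (3, 3) turns strictly positive.
Key observation: the cycle 3->1->2->3 has total weight 0 + 7 + 3, which is strictly positive.
Answer: DIVERGES — positive cycle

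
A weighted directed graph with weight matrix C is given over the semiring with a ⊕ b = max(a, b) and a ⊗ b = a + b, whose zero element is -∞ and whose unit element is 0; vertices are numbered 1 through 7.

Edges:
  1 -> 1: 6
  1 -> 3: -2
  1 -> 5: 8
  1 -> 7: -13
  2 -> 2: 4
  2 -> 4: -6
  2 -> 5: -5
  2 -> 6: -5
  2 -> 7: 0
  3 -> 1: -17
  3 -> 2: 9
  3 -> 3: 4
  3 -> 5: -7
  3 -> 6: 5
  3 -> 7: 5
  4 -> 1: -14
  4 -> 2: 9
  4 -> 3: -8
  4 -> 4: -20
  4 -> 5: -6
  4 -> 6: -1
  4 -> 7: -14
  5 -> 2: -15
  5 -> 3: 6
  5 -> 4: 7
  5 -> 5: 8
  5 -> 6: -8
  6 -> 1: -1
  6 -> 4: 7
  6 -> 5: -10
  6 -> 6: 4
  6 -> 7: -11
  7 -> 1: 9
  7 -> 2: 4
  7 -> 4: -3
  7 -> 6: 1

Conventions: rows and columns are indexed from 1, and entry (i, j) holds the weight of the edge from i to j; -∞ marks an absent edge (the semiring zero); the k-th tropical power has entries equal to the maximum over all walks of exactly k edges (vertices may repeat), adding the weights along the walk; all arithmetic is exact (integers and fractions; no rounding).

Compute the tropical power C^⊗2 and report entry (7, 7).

C^⊗2:
  [12, 7, 14, 15, 16, 3, 3]
  [9, 8, 1, 2, 3, 1, 4]
  [14, 13, 8, 12, 4, 9, 9]
  [-2, 13, 0, 6, 4, 4, 9]
  [-7, 16, 14, 15, 16, 11, 11]
  [5, 16, -1, 11, 7, 8, -7]
  [15, 8, 7, 8, 17, 5, 4]
Key observation: the optimum is the walk 7->2->7, with weight 4 + 0 = 4.
Optimal value attained by: walk 7->2->7.
Answer: (C^⊗2)[7][7] = 4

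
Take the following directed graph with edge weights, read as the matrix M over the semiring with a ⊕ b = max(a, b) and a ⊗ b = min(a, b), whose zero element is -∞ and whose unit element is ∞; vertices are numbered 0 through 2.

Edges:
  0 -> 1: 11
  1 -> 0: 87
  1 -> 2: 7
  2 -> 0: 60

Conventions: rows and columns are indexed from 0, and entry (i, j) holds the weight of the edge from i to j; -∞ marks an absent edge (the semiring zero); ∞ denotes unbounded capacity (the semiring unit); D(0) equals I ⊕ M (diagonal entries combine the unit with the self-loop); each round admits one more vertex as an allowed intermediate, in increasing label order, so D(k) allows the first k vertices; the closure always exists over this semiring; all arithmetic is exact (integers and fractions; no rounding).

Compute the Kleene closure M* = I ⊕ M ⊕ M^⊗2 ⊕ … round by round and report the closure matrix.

D(0):
  [∞, 11, -∞]
  [87, ∞, 7]
  [60, -∞, ∞]
D(1):
  [∞, 11, -∞]
  [87, ∞, 7]
  [60, 11, ∞]
D(2):
  [∞, 11, 7]
  [87, ∞, 7]
  [60, 11, ∞]
D(3):
  [∞, 11, 7]
  [87, ∞, 7]
  [60, 11, ∞]
Answer: M* = [[∞, 11, 7], [87, ∞, 7], [60, 11, ∞]]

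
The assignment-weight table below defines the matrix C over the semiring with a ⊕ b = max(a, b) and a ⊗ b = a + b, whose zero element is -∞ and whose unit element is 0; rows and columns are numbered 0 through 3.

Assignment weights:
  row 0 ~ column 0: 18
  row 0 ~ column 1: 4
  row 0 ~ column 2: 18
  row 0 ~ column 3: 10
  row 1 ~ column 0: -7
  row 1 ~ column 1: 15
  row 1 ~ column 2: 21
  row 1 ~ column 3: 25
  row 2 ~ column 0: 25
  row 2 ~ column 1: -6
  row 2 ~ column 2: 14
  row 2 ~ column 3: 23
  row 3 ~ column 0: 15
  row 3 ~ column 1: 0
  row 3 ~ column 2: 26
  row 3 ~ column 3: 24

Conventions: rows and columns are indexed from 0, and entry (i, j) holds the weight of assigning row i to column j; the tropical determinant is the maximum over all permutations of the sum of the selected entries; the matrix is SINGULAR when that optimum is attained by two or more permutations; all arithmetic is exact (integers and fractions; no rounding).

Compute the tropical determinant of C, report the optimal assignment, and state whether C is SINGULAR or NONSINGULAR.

σ = (0, 1, 2, 3): 18 + 15 + 14 + 24 = 71
σ = (0, 1, 3, 2): 18 + 15 + 23 + 26 = 82
σ = (0, 2, 1, 3): 18 + 21 + (-6) + 24 = 57
σ = (0, 2, 3, 1): 18 + 21 + 23 + 0 = 62
σ = (0, 3, 1, 2): 18 + 25 + (-6) + 26 = 63
σ = (0, 3, 2, 1): 18 + 25 + 14 + 0 = 57
σ = (1, 0, 2, 3): 4 + (-7) + 14 + 24 = 35
σ = (1, 0, 3, 2): 4 + (-7) + 23 + 26 = 46
σ = (1, 2, 0, 3): 4 + 21 + 25 + 24 = 74
σ = (1, 2, 3, 0): 4 + 21 + 23 + 15 = 63
σ = (1, 3, 0, 2): 4 + 25 + 25 + 26 = 80
σ = (1, 3, 2, 0): 4 + 25 + 14 + 15 = 58
σ = (2, 0, 1, 3): 18 + (-7) + (-6) + 24 = 29
σ = (2, 0, 3, 1): 18 + (-7) + 23 + 0 = 34
σ = (2, 1, 0, 3): 18 + 15 + 25 + 24 = 82
σ = (2, 1, 3, 0): 18 + 15 + 23 + 15 = 71
σ = (2, 3, 0, 1): 18 + 25 + 25 + 0 = 68
σ = (2, 3, 1, 0): 18 + 25 + (-6) + 15 = 52
σ = (3, 0, 1, 2): 10 + (-7) + (-6) + 26 = 23
σ = (3, 0, 2, 1): 10 + (-7) + 14 + 0 = 17
σ = (3, 1, 0, 2): 10 + 15 + 25 + 26 = 76
σ = (3, 1, 2, 0): 10 + 15 + 14 + 15 = 54
σ = (3, 2, 0, 1): 10 + 21 + 25 + 0 = 56
σ = (3, 2, 1, 0): 10 + 21 + (-6) + 15 = 40
Optimal value attained by: σ = (0, 1, 3, 2).
Answer: det⊕(C) = 82; verdict: SINGULAR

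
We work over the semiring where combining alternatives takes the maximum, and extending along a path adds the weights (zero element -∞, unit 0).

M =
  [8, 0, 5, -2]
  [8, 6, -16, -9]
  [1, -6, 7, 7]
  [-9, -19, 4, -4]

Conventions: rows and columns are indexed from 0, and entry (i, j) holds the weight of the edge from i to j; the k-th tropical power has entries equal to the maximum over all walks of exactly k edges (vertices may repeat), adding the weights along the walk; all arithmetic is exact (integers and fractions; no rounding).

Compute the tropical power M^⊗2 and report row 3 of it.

M^⊗2:
  [16, 8, 13, 12]
  [16, 12, 13, 6]
  [9, 1, 14, 14]
  [5, -2, 11, 11]
Answer: row 3 of M^⊗2 = [5, -2, 11, 11]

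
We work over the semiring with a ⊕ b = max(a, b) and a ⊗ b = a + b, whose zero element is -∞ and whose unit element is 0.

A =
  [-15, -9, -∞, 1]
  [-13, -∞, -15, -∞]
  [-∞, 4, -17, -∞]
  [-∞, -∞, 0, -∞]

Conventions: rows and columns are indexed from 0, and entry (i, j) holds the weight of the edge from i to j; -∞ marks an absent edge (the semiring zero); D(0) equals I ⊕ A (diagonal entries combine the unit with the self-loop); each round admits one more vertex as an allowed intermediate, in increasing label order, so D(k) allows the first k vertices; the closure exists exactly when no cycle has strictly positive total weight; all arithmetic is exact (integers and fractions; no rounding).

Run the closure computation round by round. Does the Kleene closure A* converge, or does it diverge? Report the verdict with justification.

D(0):
  [0, -9, -∞, 1]
  [-13, 0, -15, -∞]
  [-∞, 4, 0, -∞]
  [-∞, -∞, 0, 0]
D(1):
  [0, -9, -∞, 1]
  [-13, 0, -15, -12]
  [-∞, 4, 0, -∞]
  [-∞, -∞, 0, 0]
D(2):
  [0, -9, -24, 1]
  [-13, 0, -15, -12]
  [-9, 4, 0, -8]
  [-∞, -∞, 0, 0]
D(3):
  [0, -9, -24, 1]
  [-13, 0, -15, -12]
  [-9, 4, 0, -8]
  [-9, 4, 0, 0]
D(4):
  [0, 5, 1, 1]
  [-13, 0, -12, -12]
  [-9, 4, 0, -8]
  [-9, 4, 0, 0]
Key observation: every diagonal entry stays at the unit through all rounds, so no improving cycle exists.
Answer: CONVERGES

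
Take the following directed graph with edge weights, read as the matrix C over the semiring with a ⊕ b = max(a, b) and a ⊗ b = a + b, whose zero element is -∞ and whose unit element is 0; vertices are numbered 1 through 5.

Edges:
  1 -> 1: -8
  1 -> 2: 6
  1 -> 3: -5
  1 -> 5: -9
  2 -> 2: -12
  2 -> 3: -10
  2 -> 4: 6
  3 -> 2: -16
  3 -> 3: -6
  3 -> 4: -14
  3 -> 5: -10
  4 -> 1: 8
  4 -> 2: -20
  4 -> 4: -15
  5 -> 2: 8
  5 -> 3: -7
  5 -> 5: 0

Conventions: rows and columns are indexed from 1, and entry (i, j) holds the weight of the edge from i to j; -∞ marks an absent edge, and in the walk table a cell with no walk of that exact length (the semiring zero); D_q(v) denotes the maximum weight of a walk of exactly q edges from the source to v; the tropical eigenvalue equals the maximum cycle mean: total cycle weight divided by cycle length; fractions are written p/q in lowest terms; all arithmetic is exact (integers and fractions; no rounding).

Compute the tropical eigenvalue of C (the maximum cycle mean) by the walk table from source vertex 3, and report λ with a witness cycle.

q=0: [-∞, -∞, 0, -∞, -∞]
q=1: [-∞, -16, -6, -14, -10]
q=2: [-6, -2, -12, -10, -10]
q=3: [-2, 0, -11, 4, -10]
q=4: [12, 4, -7, 6, -10]
q=5: [14, 18, 7, 10, 3]
Optimal cycle mean attained by: cycle 1->2->4->1, total 6 + 6 + 8, length 3.
Answer: λ = 20/3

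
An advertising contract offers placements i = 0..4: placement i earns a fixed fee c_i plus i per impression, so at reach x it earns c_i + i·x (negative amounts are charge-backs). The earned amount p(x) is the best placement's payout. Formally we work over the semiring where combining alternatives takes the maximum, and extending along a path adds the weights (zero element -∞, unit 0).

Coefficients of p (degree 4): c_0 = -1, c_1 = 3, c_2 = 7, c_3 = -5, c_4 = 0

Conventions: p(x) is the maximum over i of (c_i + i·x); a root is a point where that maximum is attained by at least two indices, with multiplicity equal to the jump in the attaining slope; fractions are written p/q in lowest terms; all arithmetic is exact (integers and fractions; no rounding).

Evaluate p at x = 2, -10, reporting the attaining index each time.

p(2) = max(-1+0·2=-1, 3+1·2=5, 7+2·2=11, -5+3·2=1, 0+4·2=8) = 11 (attained by i=2)
p(-10) = max(-1+0·(-10)=-1, 3+1·(-10)=-7, 7+2·(-10)=-13, -5+3·(-10)=-35, 0+4·(-10)=-40) = -1 (attained by i=0)
Answer: p(2) = 11; p(-10) = -1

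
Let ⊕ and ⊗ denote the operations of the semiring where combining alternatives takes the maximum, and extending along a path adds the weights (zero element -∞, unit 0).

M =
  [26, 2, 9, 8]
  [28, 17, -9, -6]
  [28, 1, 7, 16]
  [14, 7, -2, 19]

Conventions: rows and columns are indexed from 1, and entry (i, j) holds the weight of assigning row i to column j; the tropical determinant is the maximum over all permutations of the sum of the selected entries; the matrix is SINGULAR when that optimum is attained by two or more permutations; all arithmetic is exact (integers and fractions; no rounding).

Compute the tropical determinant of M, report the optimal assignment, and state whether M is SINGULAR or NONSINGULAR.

σ = (1, 2, 3, 4): 26 + 17 + 7 + 19 = 69
σ = (1, 2, 4, 3): 26 + 17 + 16 + (-2) = 57
σ = (1, 3, 2, 4): 26 + (-9) + 1 + 19 = 37
σ = (1, 3, 4, 2): 26 + (-9) + 16 + 7 = 40
σ = (1, 4, 2, 3): 26 + (-6) + 1 + (-2) = 19
σ = (1, 4, 3, 2): 26 + (-6) + 7 + 7 = 34
σ = (2, 1, 3, 4): 2 + 28 + 7 + 19 = 56
σ = (2, 1, 4, 3): 2 + 28 + 16 + (-2) = 44
σ = (2, 3, 1, 4): 2 + (-9) + 28 + 19 = 40
σ = (2, 3, 4, 1): 2 + (-9) + 16 + 14 = 23
σ = (2, 4, 1, 3): 2 + (-6) + 28 + (-2) = 22
σ = (2, 4, 3, 1): 2 + (-6) + 7 + 14 = 17
σ = (3, 1, 2, 4): 9 + 28 + 1 + 19 = 57
σ = (3, 1, 4, 2): 9 + 28 + 16 + 7 = 60
σ = (3, 2, 1, 4): 9 + 17 + 28 + 19 = 73
σ = (3, 2, 4, 1): 9 + 17 + 16 + 14 = 56
σ = (3, 4, 1, 2): 9 + (-6) + 28 + 7 = 38
σ = (3, 4, 2, 1): 9 + (-6) + 1 + 14 = 18
σ = (4, 1, 2, 3): 8 + 28 + 1 + (-2) = 35
σ = (4, 1, 3, 2): 8 + 28 + 7 + 7 = 50
σ = (4, 2, 1, 3): 8 + 17 + 28 + (-2) = 51
σ = (4, 2, 3, 1): 8 + 17 + 7 + 14 = 46
σ = (4, 3, 1, 2): 8 + (-9) + 28 + 7 = 34
σ = (4, 3, 2, 1): 8 + (-9) + 1 + 14 = 14
Optimal value attained by: σ = (3, 2, 1, 4).
Answer: det⊕(M) = 73; verdict: NONSINGULAR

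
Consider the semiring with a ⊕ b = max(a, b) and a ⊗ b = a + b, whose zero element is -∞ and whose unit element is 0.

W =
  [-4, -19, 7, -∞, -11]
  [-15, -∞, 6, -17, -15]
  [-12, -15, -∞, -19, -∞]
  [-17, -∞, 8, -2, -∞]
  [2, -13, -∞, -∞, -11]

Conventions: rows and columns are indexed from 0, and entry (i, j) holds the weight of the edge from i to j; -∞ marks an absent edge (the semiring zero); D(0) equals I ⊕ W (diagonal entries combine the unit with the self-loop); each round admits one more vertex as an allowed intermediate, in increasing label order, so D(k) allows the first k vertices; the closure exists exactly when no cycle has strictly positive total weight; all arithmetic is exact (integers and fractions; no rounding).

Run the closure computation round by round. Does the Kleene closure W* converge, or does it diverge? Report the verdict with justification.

D(0):
  [0, -19, 7, -∞, -11]
  [-15, 0, 6, -17, -15]
  [-12, -15, 0, -19, -∞]
  [-17, -∞, 8, 0, -∞]
  [2, -13, -∞, -∞, 0]
D(1):
  [0, -19, 7, -∞, -11]
  [-15, 0, 6, -17, -15]
  [-12, -15, 0, -19, -23]
  [-17, -36, 8, 0, -28]
  [2, -13, 9, -∞, 0]
D(2):
  [0, -19, 7, -36, -11]
  [-15, 0, 6, -17, -15]
  [-12, -15, 0, -19, -23]
  [-17, -36, 8, 0, -28]
  [2, -13, 9, -30, 0]
D(3):
  [0, -8, 7, -12, -11]
  [-6, 0, 6, -13, -15]
  [-12, -15, 0, -19, -23]
  [-4, -7, 8, 0, -15]
  [2, -6, 9, -10, 0]
D(4):
  [0, -8, 7, -12, -11]
  [-6, 0, 6, -13, -15]
  [-12, -15, 0, -19, -23]
  [-4, -7, 8, 0, -15]
  [2, -6, 9, -10, 0]
D(5):
  [0, -8, 7, -12, -11]
  [-6, 0, 6, -13, -15]
  [-12, -15, 0, -19, -23]
  [-4, -7, 8, 0, -15]
  [2, -6, 9, -10, 0]
Key observation: every diagonal entry stays at the unit through all rounds, so no improving cycle exists.
Answer: CONVERGES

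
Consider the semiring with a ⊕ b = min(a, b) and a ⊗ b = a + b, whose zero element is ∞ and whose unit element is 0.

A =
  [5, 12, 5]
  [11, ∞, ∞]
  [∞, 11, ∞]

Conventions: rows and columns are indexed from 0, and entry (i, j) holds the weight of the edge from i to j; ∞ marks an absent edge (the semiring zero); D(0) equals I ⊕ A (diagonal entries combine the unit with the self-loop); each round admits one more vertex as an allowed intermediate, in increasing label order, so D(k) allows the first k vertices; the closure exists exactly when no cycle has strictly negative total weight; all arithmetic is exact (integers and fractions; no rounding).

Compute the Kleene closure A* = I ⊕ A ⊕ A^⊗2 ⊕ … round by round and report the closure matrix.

D(0):
  [0, 12, 5]
  [11, 0, ∞]
  [∞, 11, 0]
D(1):
  [0, 12, 5]
  [11, 0, 16]
  [∞, 11, 0]
D(2):
  [0, 12, 5]
  [11, 0, 16]
  [22, 11, 0]
D(3):
  [0, 12, 5]
  [11, 0, 16]
  [22, 11, 0]
Answer: A* = [[0, 12, 5], [11, 0, 16], [22, 11, 0]]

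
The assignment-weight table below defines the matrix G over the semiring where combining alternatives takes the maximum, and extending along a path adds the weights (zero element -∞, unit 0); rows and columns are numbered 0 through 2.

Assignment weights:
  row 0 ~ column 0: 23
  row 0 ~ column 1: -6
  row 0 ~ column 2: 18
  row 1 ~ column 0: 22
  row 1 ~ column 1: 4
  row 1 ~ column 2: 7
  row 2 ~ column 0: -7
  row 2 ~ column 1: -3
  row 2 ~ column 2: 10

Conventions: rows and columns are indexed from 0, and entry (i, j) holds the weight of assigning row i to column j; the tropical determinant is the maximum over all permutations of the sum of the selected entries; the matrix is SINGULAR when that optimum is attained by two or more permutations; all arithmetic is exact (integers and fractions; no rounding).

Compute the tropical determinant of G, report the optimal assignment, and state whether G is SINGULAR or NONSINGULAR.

σ = (0, 1, 2): 23 + 4 + 10 = 37
σ = (0, 2, 1): 23 + 7 + (-3) = 27
σ = (1, 0, 2): (-6) + 22 + 10 = 26
σ = (1, 2, 0): (-6) + 7 + (-7) = -6
σ = (2, 0, 1): 18 + 22 + (-3) = 37
σ = (2, 1, 0): 18 + 4 + (-7) = 15
Optimal value attained by: σ = (0, 1, 2).
Answer: det⊕(G) = 37; verdict: SINGULAR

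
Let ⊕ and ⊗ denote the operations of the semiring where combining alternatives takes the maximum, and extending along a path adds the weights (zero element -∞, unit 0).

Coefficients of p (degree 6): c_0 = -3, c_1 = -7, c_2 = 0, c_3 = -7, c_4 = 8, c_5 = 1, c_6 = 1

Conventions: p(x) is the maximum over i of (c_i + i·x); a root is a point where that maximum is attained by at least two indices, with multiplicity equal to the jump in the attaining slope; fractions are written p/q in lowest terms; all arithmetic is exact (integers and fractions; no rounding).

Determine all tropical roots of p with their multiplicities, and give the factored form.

hull edge (i=0, c=-3) to (i=4, c=8): slope 11/4, span 4
hull edge (i=4, c=8) to (i=6, c=1): slope -7/2, span 2
Factored form: p(x) = 1 ⊗ (x ⊕ (-11/4)) ⊗ (x ⊕ (-11/4)) ⊗ (x ⊕ (-11/4)) ⊗ (x ⊕ (-11/4)) ⊗ (x ⊕ 7/2) ⊗ (x ⊕ 7/2)
Answer: roots = -11/4 (mult 4), 7/2 (mult 2)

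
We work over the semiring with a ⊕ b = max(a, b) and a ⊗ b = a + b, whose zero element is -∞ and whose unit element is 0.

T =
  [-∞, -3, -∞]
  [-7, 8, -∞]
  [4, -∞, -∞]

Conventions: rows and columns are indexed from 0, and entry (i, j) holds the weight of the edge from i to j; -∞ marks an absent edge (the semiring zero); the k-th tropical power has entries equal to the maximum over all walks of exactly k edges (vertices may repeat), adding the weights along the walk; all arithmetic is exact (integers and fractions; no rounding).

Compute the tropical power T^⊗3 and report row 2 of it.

T^⊗2:
  [-10, 5, -∞]
  [1, 16, -∞]
  [-∞, 1, -∞]
T^⊗3:
  [-2, 13, -∞]
  [9, 24, -∞]
  [-6, 9, -∞]
Answer: row 2 of T^⊗3 = [-6, 9, -∞]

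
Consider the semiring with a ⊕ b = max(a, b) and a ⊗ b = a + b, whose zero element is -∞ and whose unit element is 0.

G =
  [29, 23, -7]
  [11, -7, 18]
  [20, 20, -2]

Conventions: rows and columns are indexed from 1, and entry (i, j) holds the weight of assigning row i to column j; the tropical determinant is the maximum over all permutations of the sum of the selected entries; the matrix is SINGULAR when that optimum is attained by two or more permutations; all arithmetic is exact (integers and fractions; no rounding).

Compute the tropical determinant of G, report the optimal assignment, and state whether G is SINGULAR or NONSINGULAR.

σ = (1, 2, 3): 29 + (-7) + (-2) = 20
σ = (1, 3, 2): 29 + 18 + 20 = 67
σ = (2, 1, 3): 23 + 11 + (-2) = 32
σ = (2, 3, 1): 23 + 18 + 20 = 61
σ = (3, 1, 2): (-7) + 11 + 20 = 24
σ = (3, 2, 1): (-7) + (-7) + 20 = 6
Optimal value attained by: σ = (1, 3, 2).
Answer: det⊕(G) = 67; verdict: NONSINGULAR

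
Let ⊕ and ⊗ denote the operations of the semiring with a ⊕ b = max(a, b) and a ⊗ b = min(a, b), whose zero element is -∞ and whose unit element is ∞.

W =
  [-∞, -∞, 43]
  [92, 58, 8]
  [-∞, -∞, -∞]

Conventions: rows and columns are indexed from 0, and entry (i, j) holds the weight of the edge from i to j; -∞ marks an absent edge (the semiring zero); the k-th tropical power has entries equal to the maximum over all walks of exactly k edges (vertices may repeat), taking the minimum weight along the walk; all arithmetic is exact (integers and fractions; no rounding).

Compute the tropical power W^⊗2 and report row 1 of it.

W^⊗2:
  [-∞, -∞, -∞]
  [58, 58, 43]
  [-∞, -∞, -∞]
Answer: row 1 of W^⊗2 = [58, 58, 43]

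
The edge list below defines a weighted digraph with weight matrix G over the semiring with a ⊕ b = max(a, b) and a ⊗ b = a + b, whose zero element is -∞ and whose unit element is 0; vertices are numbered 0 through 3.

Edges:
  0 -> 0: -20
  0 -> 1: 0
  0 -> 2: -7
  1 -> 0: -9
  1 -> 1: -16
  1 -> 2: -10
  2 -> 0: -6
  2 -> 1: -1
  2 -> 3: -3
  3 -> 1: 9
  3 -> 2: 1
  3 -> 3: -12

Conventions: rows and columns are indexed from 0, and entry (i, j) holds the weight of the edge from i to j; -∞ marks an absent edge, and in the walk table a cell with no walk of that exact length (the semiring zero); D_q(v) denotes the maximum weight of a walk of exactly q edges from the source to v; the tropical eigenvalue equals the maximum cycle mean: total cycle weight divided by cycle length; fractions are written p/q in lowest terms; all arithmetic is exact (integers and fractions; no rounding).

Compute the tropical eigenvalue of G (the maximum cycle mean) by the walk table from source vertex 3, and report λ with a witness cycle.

q=0: [-∞, -∞, -∞, 0]
q=1: [-∞, 9, 1, -12]
q=2: [0, 0, -1, -2]
q=3: [-7, 7, -1, -4]
q=4: [-2, 5, -3, -4]
Optimal cycle mean attained by: cycle 2->3->2, total (-3) + 1, length 2.
Answer: λ = -1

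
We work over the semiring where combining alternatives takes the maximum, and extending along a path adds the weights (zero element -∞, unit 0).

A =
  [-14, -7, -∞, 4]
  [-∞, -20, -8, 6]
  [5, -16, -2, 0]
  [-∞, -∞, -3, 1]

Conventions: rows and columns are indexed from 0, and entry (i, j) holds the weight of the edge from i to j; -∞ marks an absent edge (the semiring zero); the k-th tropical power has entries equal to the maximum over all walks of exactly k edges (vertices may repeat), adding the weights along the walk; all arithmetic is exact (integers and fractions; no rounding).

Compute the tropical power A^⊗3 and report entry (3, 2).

A^⊗2:
  [-28, -21, 1, 5]
  [-3, -24, 3, 7]
  [3, -2, -3, 9]
  [2, -19, -2, 2]
A^⊗3:
  [6, -15, 2, 6]
  [8, -10, 4, 8]
  [2, -4, 6, 10]
  [3, -5, -1, 6]
Key observation: the optimum is the walk 3->3->3->2, with weight 1 + 1 + (-3) = -1.
Optimal value attained by: walk 3->3->3->2.
Answer: (A^⊗3)[3][2] = -1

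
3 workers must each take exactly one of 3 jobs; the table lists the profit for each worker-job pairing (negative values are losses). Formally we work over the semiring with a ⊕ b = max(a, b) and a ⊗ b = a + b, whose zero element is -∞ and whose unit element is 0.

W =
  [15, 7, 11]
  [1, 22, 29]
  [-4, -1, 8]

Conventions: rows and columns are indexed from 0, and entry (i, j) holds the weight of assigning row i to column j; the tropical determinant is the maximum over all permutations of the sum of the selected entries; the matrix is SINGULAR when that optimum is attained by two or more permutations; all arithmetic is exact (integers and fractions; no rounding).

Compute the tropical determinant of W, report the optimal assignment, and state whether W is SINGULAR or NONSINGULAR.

σ = (0, 1, 2): 15 + 22 + 8 = 45
σ = (0, 2, 1): 15 + 29 + (-1) = 43
σ = (1, 0, 2): 7 + 1 + 8 = 16
σ = (1, 2, 0): 7 + 29 + (-4) = 32
σ = (2, 0, 1): 11 + 1 + (-1) = 11
σ = (2, 1, 0): 11 + 22 + (-4) = 29
Optimal value attained by: σ = (0, 1, 2).
Answer: det⊕(W) = 45; verdict: NONSINGULAR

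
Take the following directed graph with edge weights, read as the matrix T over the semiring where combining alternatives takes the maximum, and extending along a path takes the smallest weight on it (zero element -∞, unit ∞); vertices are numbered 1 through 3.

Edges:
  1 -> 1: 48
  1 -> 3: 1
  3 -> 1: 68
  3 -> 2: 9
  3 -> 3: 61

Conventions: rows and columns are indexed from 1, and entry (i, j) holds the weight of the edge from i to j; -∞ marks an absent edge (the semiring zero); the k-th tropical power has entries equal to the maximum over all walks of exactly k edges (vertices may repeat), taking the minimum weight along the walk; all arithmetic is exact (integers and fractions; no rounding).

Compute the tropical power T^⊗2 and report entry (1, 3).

T^⊗2:
  [48, 1, 1]
  [-∞, -∞, -∞]
  [61, 9, 61]
Key observation: the optimum is the walk 1->1->3, with weight 48 min 1 = 1.
Optimal value attained by: walk 1->1->3.
Answer: (T^⊗2)[1][3] = 1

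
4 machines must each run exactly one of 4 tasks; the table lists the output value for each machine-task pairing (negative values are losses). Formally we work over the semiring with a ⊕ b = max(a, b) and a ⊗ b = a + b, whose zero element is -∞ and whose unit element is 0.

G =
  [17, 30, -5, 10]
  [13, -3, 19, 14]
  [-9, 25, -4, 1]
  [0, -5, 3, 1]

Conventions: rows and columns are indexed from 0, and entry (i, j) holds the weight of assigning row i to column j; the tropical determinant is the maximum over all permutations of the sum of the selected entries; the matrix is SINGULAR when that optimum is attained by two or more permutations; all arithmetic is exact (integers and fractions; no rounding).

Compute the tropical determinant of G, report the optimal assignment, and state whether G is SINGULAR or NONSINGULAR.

σ = (0, 1, 2, 3): 17 + (-3) + (-4) + 1 = 11
σ = (0, 1, 3, 2): 17 + (-3) + 1 + 3 = 18
σ = (0, 2, 1, 3): 17 + 19 + 25 + 1 = 62
σ = (0, 2, 3, 1): 17 + 19 + 1 + (-5) = 32
σ = (0, 3, 1, 2): 17 + 14 + 25 + 3 = 59
σ = (0, 3, 2, 1): 17 + 14 + (-4) + (-5) = 22
σ = (1, 0, 2, 3): 30 + 13 + (-4) + 1 = 40
σ = (1, 0, 3, 2): 30 + 13 + 1 + 3 = 47
σ = (1, 2, 0, 3): 30 + 19 + (-9) + 1 = 41
σ = (1, 2, 3, 0): 30 + 19 + 1 + 0 = 50
σ = (1, 3, 0, 2): 30 + 14 + (-9) + 3 = 38
σ = (1, 3, 2, 0): 30 + 14 + (-4) + 0 = 40
σ = (2, 0, 1, 3): (-5) + 13 + 25 + 1 = 34
σ = (2, 0, 3, 1): (-5) + 13 + 1 + (-5) = 4
σ = (2, 1, 0, 3): (-5) + (-3) + (-9) + 1 = -16
σ = (2, 1, 3, 0): (-5) + (-3) + 1 + 0 = -7
σ = (2, 3, 0, 1): (-5) + 14 + (-9) + (-5) = -5
σ = (2, 3, 1, 0): (-5) + 14 + 25 + 0 = 34
σ = (3, 0, 1, 2): 10 + 13 + 25 + 3 = 51
σ = (3, 0, 2, 1): 10 + 13 + (-4) + (-5) = 14
σ = (3, 1, 0, 2): 10 + (-3) + (-9) + 3 = 1
σ = (3, 1, 2, 0): 10 + (-3) + (-4) + 0 = 3
σ = (3, 2, 0, 1): 10 + 19 + (-9) + (-5) = 15
σ = (3, 2, 1, 0): 10 + 19 + 25 + 0 = 54
Optimal value attained by: σ = (0, 2, 1, 3).
Answer: det⊕(G) = 62; verdict: NONSINGULAR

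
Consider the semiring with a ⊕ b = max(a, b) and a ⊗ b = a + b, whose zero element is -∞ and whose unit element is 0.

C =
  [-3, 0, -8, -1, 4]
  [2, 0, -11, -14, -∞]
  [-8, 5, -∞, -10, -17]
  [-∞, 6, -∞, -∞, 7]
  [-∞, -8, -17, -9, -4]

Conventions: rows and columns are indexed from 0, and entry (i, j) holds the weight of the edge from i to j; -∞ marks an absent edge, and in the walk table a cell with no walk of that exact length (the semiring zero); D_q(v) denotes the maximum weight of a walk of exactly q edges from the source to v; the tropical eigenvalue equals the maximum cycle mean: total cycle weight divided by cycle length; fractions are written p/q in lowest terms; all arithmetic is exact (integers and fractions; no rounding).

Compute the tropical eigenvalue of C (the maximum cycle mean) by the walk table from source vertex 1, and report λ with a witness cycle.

q=0: [-∞, 0, -∞, -∞, -∞]
q=1: [2, 0, -11, -14, -∞]
q=2: [2, 2, -6, 1, 6]
q=3: [4, 7, -6, 1, 8]
q=4: [9, 7, -4, 3, 8]
q=5: [9, 9, 1, 8, 13]
Optimal cycle mean attained by: cycle 0->3->1->0, total (-1) + 6 + 2, length 3.
Answer: λ = 7/3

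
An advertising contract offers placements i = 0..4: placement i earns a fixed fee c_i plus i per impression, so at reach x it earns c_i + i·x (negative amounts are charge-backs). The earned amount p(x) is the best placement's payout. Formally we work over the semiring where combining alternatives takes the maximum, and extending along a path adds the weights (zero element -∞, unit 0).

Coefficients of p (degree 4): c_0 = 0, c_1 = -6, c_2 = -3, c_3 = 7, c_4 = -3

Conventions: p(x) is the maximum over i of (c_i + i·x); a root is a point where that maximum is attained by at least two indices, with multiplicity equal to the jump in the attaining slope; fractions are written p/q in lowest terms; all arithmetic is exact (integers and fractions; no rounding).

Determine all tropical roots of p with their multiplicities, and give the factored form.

hull edge (i=0, c=0) to (i=3, c=7): slope 7/3, span 3
hull edge (i=3, c=7) to (i=4, c=-3): slope -10, span 1
Factored form: p(x) = -3 ⊗ (x ⊕ (-7/3)) ⊗ (x ⊕ (-7/3)) ⊗ (x ⊕ (-7/3)) ⊗ (x ⊕ 10)
Answer: roots = -7/3 (mult 3), 10 (mult 1)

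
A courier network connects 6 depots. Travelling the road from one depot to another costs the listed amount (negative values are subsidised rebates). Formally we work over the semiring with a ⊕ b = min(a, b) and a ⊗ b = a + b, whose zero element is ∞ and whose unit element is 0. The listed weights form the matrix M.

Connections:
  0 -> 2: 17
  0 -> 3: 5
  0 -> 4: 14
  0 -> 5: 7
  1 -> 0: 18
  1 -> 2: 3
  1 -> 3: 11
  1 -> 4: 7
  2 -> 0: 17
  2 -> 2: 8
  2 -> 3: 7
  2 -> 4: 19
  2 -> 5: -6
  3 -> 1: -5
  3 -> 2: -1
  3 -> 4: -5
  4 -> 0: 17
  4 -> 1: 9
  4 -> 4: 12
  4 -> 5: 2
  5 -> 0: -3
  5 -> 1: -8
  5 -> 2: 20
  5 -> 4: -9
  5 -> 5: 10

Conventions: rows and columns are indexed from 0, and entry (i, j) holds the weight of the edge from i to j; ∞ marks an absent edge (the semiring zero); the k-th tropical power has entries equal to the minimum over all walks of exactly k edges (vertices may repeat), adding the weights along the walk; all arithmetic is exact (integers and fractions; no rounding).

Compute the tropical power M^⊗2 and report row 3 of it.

M^⊗2:
  [4, -1, 4, 24, -2, 11]
  [20, 6, 10, 10, 6, -3]
  [-9, -14, 6, 15, -15, 2]
  [12, 4, -2, 6, 2, -7]
  [-1, -6, 12, 20, -7, 12]
  [7, 0, -5, 2, -1, -7]
Answer: row 3 of M^⊗2 = [12, 4, -2, 6, 2, -7]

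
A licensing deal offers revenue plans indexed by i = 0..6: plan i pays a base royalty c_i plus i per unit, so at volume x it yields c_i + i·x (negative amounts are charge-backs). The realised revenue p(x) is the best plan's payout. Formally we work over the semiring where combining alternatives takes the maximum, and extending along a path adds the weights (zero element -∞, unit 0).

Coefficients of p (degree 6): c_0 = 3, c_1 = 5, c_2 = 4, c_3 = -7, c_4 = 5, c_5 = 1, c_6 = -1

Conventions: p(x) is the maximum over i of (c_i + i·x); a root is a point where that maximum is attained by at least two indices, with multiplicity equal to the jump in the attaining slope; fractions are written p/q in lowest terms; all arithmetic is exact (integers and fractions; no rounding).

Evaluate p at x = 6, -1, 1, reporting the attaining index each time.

p(6) = max(3+0·6=3, 5+1·6=11, 4+2·6=16, -7+3·6=11, 5+4·6=29, 1+5·6=31, -1+6·6=35) = 35 (attained by i=6)
p(-1) = max(3+0·(-1)=3, 5+1·(-1)=4, 4+2·(-1)=2, -7+3·(-1)=-10, 5+4·(-1)=1, 1+5·(-1)=-4, -1+6·(-1)=-7) = 4 (attained by i=1)
p(1) = max(3+0·1=3, 5+1·1=6, 4+2·1=6, -7+3·1=-4, 5+4·1=9, 1+5·1=6, -1+6·1=5) = 9 (attained by i=4)
Answer: p(6) = 35; p(-1) = 4; p(1) = 9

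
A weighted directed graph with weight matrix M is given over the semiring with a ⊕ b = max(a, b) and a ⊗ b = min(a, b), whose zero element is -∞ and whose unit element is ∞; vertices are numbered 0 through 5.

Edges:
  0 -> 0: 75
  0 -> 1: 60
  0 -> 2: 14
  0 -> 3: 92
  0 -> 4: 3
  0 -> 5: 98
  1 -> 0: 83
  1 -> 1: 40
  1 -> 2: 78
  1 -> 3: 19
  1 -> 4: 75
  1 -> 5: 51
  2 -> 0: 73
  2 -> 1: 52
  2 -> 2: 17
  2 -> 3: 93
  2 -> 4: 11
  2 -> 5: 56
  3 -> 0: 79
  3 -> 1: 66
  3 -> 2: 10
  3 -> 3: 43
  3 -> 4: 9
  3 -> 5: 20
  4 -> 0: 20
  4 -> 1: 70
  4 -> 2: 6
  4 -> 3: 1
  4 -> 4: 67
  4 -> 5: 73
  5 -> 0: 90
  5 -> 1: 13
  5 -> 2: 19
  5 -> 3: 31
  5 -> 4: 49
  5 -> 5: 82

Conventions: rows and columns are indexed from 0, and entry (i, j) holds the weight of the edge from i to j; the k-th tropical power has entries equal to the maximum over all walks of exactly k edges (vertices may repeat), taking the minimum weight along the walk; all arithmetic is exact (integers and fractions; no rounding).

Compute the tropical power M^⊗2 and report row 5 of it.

M^⊗2:
  [90, 66, 60, 75, 60, 82]
  [75, 70, 40, 83, 67, 83]
  [79, 66, 52, 73, 52, 73]
  [75, 60, 66, 79, 66, 79]
  [73, 67, 70, 31, 70, 73]
  [82, 60, 19, 90, 49, 90]
Answer: row 5 of M^⊗2 = [82, 60, 19, 90, 49, 90]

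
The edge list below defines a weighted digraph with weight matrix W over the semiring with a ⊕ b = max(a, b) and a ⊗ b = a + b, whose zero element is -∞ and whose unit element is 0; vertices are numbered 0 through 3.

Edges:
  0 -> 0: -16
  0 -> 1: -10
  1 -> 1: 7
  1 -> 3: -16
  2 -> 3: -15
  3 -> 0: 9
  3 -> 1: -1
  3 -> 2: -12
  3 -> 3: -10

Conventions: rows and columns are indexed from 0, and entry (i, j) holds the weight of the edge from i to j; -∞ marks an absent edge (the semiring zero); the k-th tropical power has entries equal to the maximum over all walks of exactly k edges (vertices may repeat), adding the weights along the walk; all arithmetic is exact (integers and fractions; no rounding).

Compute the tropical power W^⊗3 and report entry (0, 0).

W^⊗2:
  [-32, -3, -∞, -26]
  [-7, 14, -28, -9]
  [-6, -16, -27, -25]
  [-1, 6, -22, -17]
W^⊗3:
  [-17, 4, -38, -19]
  [0, 21, -21, -2]
  [-16, -9, -37, -32]
  [-8, 13, -29, -10]
Key observation: the optimum is the walk 0->1->3->0, with weight (-10) + (-16) + 9 = -17.
Optimal value attained by: walk 0->1->3->0.
Answer: (W^⊗3)[0][0] = -17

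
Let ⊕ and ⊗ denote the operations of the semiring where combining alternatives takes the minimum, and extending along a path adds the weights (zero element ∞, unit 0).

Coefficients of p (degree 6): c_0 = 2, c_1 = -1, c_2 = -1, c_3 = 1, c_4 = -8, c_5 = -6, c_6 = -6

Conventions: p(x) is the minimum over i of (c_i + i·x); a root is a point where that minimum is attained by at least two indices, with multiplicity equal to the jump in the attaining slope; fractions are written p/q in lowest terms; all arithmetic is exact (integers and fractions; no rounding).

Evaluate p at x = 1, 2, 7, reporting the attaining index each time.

p(1) = min(2+0·1=2, -1+1·1=0, -1+2·1=1, 1+3·1=4, -8+4·1=-4, -6+5·1=-1, -6+6·1=0) = -4 (attained by i=4)
p(2) = min(2+0·2=2, -1+1·2=1, -1+2·2=3, 1+3·2=7, -8+4·2=0, -6+5·2=4, -6+6·2=6) = 0 (attained by i=4)
p(7) = min(2+0·7=2, -1+1·7=6, -1+2·7=13, 1+3·7=22, -8+4·7=20, -6+5·7=29, -6+6·7=36) = 2 (attained by i=0)
Answer: p(1) = -4; p(2) = 0; p(7) = 2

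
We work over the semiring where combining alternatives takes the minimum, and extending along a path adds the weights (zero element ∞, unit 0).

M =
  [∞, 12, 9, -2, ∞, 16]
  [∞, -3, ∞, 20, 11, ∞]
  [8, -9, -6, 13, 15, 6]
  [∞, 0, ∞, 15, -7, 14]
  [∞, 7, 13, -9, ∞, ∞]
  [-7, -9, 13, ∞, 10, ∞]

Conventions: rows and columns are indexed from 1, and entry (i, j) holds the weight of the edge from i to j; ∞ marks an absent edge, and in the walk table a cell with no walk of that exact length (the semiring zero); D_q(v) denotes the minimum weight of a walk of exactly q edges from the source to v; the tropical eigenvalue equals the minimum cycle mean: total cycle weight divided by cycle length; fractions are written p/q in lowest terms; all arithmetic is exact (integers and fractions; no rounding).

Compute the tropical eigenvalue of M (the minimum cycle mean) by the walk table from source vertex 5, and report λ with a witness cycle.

q=0: [∞, ∞, ∞, ∞, 0, ∞]
q=1: [∞, 7, 13, -9, ∞, ∞]
q=2: [21, -9, 7, 6, -16, 5]
q=3: [-2, -12, -3, -25, -1, 13]
q=4: [5, -25, -9, -10, -32, -11]
q=5: [-18, -28, -19, -41, -17, -3]
q=6: [-11, -41, -25, -26, -48, -27]
Optimal cycle mean attained by: cycle 4->5->4, total (-7) + (-9), length 2.
Answer: λ = -8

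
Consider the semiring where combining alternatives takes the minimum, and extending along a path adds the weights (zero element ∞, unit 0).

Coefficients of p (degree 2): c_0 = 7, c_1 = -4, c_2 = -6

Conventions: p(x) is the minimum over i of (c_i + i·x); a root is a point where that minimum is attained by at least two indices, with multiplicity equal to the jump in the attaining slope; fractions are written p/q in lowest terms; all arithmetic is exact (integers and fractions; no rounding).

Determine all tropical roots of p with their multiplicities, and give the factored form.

hull edge (i=0, c=7) to (i=1, c=-4): slope -11, span 1
hull edge (i=1, c=-4) to (i=2, c=-6): slope -2, span 1
Factored form: p(x) = -6 ⊗ (x ⊕ 2) ⊗ (x ⊕ 11)
Answer: roots = 2 (mult 1), 11 (mult 1)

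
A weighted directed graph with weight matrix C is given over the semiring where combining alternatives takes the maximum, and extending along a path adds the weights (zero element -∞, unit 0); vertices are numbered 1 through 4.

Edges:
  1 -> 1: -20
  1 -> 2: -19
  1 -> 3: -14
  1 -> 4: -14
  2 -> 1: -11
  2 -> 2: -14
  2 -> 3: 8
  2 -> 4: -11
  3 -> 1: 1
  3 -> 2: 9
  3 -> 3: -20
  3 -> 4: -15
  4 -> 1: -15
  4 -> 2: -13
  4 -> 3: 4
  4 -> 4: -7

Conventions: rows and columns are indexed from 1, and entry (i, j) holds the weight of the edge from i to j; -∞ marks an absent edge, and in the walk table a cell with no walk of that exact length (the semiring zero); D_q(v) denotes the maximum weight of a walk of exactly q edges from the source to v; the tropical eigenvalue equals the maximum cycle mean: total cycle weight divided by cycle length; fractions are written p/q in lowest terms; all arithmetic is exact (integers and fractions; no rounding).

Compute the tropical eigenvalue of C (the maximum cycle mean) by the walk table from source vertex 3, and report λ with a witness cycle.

q=0: [-∞, -∞, 0, -∞]
q=1: [1, 9, -20, -15]
q=2: [-2, -5, 17, -2]
q=3: [18, 26, 3, 2]
q=4: [15, 12, 34, 15]
Optimal cycle mean attained by: cycle 2->3->2, total 8 + 9, length 2.
Answer: λ = 17/2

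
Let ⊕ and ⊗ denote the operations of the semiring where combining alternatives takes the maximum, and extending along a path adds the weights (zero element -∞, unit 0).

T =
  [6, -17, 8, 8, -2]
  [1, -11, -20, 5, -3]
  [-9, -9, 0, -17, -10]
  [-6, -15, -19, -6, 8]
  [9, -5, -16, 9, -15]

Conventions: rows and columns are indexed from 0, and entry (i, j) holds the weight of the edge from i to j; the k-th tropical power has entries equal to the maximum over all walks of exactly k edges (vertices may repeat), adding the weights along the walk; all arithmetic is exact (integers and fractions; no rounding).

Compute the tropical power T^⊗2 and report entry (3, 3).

T^⊗2:
  [12, -1, 14, 14, 16]
  [7, -8, 9, 9, 13]
  [-1, -9, 0, -1, -9]
  [17, 3, 2, 17, 2]
  [15, -6, 17, 17, 17]
Key observation: the optimum is the walk 3->4->3, with weight 8 + 9 = 17.
Optimal value attained by: walk 3->4->3.
Answer: (T^⊗2)[3][3] = 17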